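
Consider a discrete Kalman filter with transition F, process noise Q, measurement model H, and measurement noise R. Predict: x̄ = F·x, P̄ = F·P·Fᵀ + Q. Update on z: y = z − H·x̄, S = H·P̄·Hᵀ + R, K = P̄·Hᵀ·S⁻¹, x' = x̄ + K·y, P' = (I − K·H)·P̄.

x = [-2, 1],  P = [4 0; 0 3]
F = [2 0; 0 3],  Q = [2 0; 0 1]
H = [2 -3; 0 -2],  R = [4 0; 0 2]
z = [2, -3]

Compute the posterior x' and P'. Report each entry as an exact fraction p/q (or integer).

x' = [965/382, 481/382]
P' = [360/191 126/191; 126/191 266/573]

x̄ = F·x = [-4, 3]
P̄ = F·P·Fᵀ + Q = [18 0; 0 28]
y = z − H·x̄ = [19, 3]
S = H·P̄·Hᵀ + R = [328 168; 168 114]
K = P̄·Hᵀ·S⁻¹ = [171/382 -126/191; -7/382 -266/573]
x' = x̄ + K·y = [965/382, 481/382]
P' = (I − K·H)·P̄ = [360/191 126/191; 126/191 266/573]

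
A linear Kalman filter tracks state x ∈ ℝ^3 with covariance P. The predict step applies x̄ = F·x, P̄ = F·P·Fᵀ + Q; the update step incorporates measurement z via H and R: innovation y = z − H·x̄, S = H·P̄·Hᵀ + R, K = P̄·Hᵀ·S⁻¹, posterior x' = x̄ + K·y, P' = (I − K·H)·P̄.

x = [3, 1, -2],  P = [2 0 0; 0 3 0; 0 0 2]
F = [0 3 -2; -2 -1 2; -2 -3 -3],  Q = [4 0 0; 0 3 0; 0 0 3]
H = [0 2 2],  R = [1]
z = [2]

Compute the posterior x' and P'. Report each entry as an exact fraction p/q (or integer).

x' = [551/353, -2263/353, 2601/353]
P' = [9671/353 -2545/353 2513/353; -2545/353 4850/353 -4823/353; 2513/353 -4823/353 4884/353]

x̄ = F·x = [7, -11, -3]
P̄ = F·P·Fᵀ + Q = [39 -17 -15; -17 22 5; -15 5 56]
y = z − H·x̄ = [30]
S = H·P̄·Hᵀ + R = [353]
K = P̄·Hᵀ·S⁻¹ = [-64/353; 54/353; 122/353]
x' = x̄ + K·y = [551/353, -2263/353, 2601/353]
P' = (I − K·H)·P̄ = [9671/353 -2545/353 2513/353; -2545/353 4850/353 -4823/353; 2513/353 -4823/353 4884/353]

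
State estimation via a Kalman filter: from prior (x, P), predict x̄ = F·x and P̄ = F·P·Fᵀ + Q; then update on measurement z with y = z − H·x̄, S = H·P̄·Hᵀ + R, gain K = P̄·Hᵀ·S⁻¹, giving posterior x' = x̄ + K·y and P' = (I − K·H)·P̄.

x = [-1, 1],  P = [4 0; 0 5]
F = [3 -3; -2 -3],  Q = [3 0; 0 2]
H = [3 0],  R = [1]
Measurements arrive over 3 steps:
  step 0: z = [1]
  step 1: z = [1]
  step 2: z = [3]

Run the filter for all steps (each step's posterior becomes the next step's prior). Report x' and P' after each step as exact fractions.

step 0: x̄ = F·x = [-6, -1]
step 0: P̄ = F·P·Fᵀ + Q = [84 21; 21 63]
step 0: y = z − H·x̄ = [19]
step 0: S = H·P̄·Hᵀ + R = [757]
step 0: K = P̄·Hᵀ·S⁻¹ = [252/757; 63/757]
step 0: x' = x̄ + K·y = [246/757, 440/757]
step 0: P' = (I − K·H)·P̄ = [84/757 21/757; 21/757 43722/757]
step 1: x̄ = F·x = [-582/757, -1812/757]
step 1: P̄ = F·P·Fᵀ + Q = [396147/757 392931/757; 392931/757 395600/757]
step 1: y = z − H·x̄ = [2503/757]
step 1: S = H·P̄·Hᵀ + R = [3566080/757]
step 1: K = P̄·Hᵀ·S⁻¹ = [1188441/3566080; 168399/509440]
step 1: x' = x̄ + K·y = [1187859/3566080, -662619/509440]
step 1: P' = (I − K·H)·P̄ = [396147/3566080 56133/509440; 56133/509440 3998549/509440]
step 2: x̄ = F·x = [1092411/222880, 11539281/3566080]
step 2: P̄ = F·P·Fᵀ + Q = [1012107/13930 15522057/222880; 15522057/222880 265340507/3566080]
step 2: y = z − H·x̄ = [-2608593/222880]
step 2: S = H·P̄·Hᵀ + R = [9122893/13930]
step 2: K = P̄·Hᵀ·S⁻¹ = [3036321/9122893; 46566171/145966288]
step 2: x' = x̄ + K·y = [11295063/11228176, -89461383/179650816]
step 2: P' = (I − K·H)·P̄ = [1012107/9122893 15522057/145966288; 15522057/145966288 18109459607/2335460608]

step 0: x' = [246/757, 440/757], P' = [84/757 21/757; 21/757 43722/757]
step 1: x' = [1187859/3566080, -662619/509440], P' = [396147/3566080 56133/509440; 56133/509440 3998549/509440]
step 2: x' = [11295063/11228176, -89461383/179650816], P' = [1012107/9122893 15522057/145966288; 15522057/145966288 18109459607/2335460608]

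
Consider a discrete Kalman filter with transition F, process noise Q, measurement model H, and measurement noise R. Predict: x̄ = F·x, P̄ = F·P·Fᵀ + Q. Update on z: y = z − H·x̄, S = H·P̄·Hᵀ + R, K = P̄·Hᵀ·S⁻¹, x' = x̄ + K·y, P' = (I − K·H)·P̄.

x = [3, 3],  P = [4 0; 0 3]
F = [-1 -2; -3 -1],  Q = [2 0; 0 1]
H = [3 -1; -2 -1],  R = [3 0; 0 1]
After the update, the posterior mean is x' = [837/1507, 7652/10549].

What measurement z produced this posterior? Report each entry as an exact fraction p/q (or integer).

x̄ = F·x = [-9, -12]
P̄ = F·P·Fᵀ + Q = [18 18; 18 40]
S = H·P̄·Hᵀ + R = [97 -86; -86 185]
K = P̄·Hᵀ·S⁻¹ = [288/1507 -306/1507; -3946/10549 -6168/10549]
x' − x̄ = [14400/1507, 134240/10549] = K·y
y = (KᵀK)⁻¹·Kᵀ·(x' − x̄) = [16, -32]
z = y + H·x̄ = [16, -32] + [-15, 30] = [1, -2]

z = [1, -2]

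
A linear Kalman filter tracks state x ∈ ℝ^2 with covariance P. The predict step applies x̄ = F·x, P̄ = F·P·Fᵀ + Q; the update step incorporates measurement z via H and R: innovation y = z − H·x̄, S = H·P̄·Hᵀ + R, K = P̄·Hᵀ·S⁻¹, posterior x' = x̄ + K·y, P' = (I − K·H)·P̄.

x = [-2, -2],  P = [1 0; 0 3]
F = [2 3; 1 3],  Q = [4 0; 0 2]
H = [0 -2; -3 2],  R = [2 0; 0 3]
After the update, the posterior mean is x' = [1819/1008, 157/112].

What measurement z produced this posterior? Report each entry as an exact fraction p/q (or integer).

x̄ = F·x = [-10, -8]
P̄ = F·P·Fᵀ + Q = [35 29; 29 30]
S = H·P̄·Hᵀ + R = [122 54; 54 90]
K = P̄·Hᵀ·S⁻¹ = [-149/448 -1301/4032; -219/448 -3/448]
x' − x̄ = [11899/1008, 1053/112] = K·y
y = (KᵀK)⁻¹·Kᵀ·(x' − x̄) = [-19, -17]
z = y + H·x̄ = [-19, -17] + [16, 14] = [-3, -3]

z = [-3, -3]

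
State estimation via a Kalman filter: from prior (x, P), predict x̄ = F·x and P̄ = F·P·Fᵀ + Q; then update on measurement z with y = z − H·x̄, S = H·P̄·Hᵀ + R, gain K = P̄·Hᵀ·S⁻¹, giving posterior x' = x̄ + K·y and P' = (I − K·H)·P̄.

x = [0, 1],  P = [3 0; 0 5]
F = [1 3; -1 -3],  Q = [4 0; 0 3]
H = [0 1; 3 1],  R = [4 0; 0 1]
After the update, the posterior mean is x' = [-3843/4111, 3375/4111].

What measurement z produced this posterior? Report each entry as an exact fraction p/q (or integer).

z = [1, -2]

x̄ = F·x = [3, -3]
P̄ = F·P·Fᵀ + Q = [52 -48; -48 51]
S = H·P̄·Hᵀ + R = [55 -93; -93 232]
K = P̄·Hᵀ·S⁻¹ = [-1092/4111 1476/4111; 3183/4111 -372/4111]
x' − x̄ = [-16176/4111, 15708/4111] = K·y
y = (KᵀK)⁻¹·Kᵀ·(x' − x̄) = [4, -8]
z = y + H·x̄ = [4, -8] + [-3, 6] = [1, -2]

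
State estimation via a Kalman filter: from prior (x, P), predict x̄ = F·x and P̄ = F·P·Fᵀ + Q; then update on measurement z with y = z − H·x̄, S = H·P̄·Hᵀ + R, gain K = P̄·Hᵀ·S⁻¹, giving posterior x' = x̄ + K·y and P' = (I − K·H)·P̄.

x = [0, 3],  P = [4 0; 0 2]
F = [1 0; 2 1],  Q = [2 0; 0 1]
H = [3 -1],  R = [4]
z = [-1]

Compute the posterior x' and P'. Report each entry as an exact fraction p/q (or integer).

x' = [20/29, 97/29]
P' = [74/29 182/29; 182/29 526/29]

x̄ = F·x = [0, 3]
P̄ = F·P·Fᵀ + Q = [6 8; 8 19]
y = z − H·x̄ = [2]
S = H·P̄·Hᵀ + R = [29]
K = P̄·Hᵀ·S⁻¹ = [10/29; 5/29]
x' = x̄ + K·y = [20/29, 97/29]
P' = (I − K·H)·P̄ = [74/29 182/29; 182/29 526/29]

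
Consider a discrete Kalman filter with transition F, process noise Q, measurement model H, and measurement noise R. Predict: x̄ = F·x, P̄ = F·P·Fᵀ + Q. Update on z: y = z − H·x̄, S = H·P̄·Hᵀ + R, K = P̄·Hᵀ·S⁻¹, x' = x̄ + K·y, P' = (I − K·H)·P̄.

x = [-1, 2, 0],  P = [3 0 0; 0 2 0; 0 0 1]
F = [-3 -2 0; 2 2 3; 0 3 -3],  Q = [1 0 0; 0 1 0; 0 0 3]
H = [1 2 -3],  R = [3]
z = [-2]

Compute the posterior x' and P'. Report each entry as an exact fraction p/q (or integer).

x' = [-101/361, 1047/361, 918/361]
P' = [12596/361 -9886/361 -2412/361; -9886/361 10205/361 3483/361; -2412/361 3483/361 1614/361]

x̄ = F·x = [-1, 2, 6]
P̄ = F·P·Fᵀ + Q = [36 -26 -12; -26 30 3; -12 3 30]
y = z − H·x̄ = [13]
S = H·P̄·Hᵀ + R = [361]
K = P̄·Hᵀ·S⁻¹ = [20/361; 25/361; -96/361]
x' = x̄ + K·y = [-101/361, 1047/361, 918/361]
P' = (I − K·H)·P̄ = [12596/361 -9886/361 -2412/361; -9886/361 10205/361 3483/361; -2412/361 3483/361 1614/361]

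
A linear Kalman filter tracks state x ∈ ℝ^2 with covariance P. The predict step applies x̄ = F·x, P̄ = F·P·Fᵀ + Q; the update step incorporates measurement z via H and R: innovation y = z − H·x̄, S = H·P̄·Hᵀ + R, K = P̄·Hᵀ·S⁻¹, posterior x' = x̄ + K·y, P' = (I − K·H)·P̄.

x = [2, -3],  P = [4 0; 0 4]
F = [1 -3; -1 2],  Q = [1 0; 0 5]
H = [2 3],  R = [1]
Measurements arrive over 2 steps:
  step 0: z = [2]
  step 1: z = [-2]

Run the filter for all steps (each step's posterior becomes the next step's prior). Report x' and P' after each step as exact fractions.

step 0: x' = [293/27, -178/27], P' = [1105/27 -737/27; -737/27 989/54]
step 1: x' = [46321/2455, -32597/2455], P' = [1031141/4910 -344801/2455; -344801/2455 230862/2455]

step 0: x̄ = F·x = [11, -8]
step 0: P̄ = F·P·Fᵀ + Q = [41 -28; -28 25]
step 0: y = z − H·x̄ = [4]
step 0: S = H·P̄·Hᵀ + R = [54]
step 0: K = P̄·Hᵀ·S⁻¹ = [-1/27; 19/54]
step 0: x' = x̄ + K·y = [293/27, -178/27]
step 0: P' = (I − K·H)·P̄ = [1105/27 -737/27; -737/27 989/54]
step 1: x̄ = F·x = [827/27, -649/27]
step 1: P̄ = F·P·Fᵀ + Q = [20009/54 -7757/27; -7757/27 6166/27]
step 1: y = z − H·x̄ = [239/27]
step 1: S = H·P̄·Hᵀ + R = [2455/27]
step 1: K = P̄·Hᵀ·S⁻¹ = [-3262/2455; 2984/2455]
step 1: x' = x̄ + K·y = [46321/2455, -32597/2455]
step 1: P' = (I − K·H)·P̄ = [1031141/4910 -344801/2455; -344801/2455 230862/2455]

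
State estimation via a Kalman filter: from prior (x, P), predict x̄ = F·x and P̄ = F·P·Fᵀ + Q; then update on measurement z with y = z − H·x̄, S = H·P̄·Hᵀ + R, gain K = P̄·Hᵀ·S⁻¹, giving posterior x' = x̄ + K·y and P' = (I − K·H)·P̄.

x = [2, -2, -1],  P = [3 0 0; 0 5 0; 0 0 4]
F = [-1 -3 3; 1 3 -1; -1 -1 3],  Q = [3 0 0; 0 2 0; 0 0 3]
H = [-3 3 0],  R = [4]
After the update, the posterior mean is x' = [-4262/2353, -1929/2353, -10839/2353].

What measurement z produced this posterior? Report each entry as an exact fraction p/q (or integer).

x̄ = F·x = [1, -3, -3]
P̄ = F·P·Fᵀ + Q = [87 -60 54; -60 54 -30; 54 -30 47]
S = H·P̄·Hᵀ + R = [2353]
K = P̄·Hᵀ·S⁻¹ = [-441/2353; 342/2353; -252/2353]
x' − x̄ = [-6615/2353, 5130/2353, -3780/2353] = K·y
y = (KᵀK)⁻¹·Kᵀ·(x' − x̄) = [15]
z = y + H·x̄ = [15] + [-12] = [3]

z = [3]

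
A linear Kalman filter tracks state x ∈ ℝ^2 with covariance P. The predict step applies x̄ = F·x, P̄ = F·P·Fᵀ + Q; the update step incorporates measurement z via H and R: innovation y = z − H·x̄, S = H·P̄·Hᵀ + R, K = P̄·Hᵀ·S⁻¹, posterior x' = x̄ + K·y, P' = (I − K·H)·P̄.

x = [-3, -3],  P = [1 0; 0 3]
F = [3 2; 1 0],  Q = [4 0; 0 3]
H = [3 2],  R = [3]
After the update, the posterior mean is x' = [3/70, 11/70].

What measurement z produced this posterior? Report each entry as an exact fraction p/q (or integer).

x̄ = F·x = [-15, -3]
P̄ = F·P·Fᵀ + Q = [25 3; 3 4]
S = H·P̄·Hᵀ + R = [280]
K = P̄·Hᵀ·S⁻¹ = [81/280; 17/280]
x' − x̄ = [1053/70, 221/70] = K·y
y = (KᵀK)⁻¹·Kᵀ·(x' − x̄) = [52]
z = y + H·x̄ = [52] + [-51] = [1]

z = [1]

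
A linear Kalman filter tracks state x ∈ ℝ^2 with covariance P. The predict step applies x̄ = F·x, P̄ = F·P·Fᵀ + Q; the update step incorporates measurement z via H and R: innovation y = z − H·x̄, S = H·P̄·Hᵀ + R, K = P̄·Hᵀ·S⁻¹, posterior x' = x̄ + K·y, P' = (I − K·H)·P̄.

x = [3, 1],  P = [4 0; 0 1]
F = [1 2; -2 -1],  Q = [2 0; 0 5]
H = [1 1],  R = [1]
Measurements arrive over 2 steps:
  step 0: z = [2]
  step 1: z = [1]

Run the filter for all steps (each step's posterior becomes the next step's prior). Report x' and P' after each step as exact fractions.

step 0: x' = [5, -43/13], P' = [10 -10; -10 142/13]
step 1: x' = [929/318, -1343/636], P' = [647/159 -1139/318; -1139/318 2591/636]

step 0: x̄ = F·x = [5, -7]
step 0: P̄ = F·P·Fᵀ + Q = [10 -10; -10 22]
step 0: y = z − H·x̄ = [4]
step 0: S = H·P̄·Hᵀ + R = [13]
step 0: K = P̄·Hᵀ·S⁻¹ = [0; 12/13]
step 0: x' = x̄ + K·y = [5, -43/13]
step 0: P' = (I − K·H)·P̄ = [10 -10; -10 142/13]
step 1: x̄ = F·x = [-21/13, -87/13]
step 1: P̄ = F·P·Fᵀ + Q = [204/13 106/13; 106/13 207/13]
step 1: y = z − H·x̄ = [121/13]
step 1: S = H·P̄·Hᵀ + R = [636/13]
step 1: K = P̄·Hᵀ·S⁻¹ = [155/318; 313/636]
step 1: x' = x̄ + K·y = [929/318, -1343/636]
step 1: P' = (I − K·H)·P̄ = [647/159 -1139/318; -1139/318 2591/636]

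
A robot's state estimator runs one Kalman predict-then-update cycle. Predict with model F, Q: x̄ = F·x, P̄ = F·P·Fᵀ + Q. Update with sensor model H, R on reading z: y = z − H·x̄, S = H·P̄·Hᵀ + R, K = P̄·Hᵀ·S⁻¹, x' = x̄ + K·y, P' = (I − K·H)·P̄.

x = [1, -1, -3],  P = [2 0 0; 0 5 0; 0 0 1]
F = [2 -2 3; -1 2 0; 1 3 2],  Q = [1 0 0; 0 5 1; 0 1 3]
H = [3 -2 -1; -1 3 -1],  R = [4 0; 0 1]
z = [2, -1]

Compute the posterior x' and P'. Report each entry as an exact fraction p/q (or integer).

x' = [-2353/589, -118/31, -3829/589]
P' = [248522/48887 10158/2573 336914/48887; 10158/2573 8393/2573 14768/2573; 336914/48887 14768/2573 531866/48887]

x̄ = F·x = [-5, -3, -8]
P̄ = F·P·Fᵀ + Q = [38 -24 -20; -24 27 29; -20 29 54]
y = z − H·x̄ = [3, -5]
S = H·P̄·Hᵀ + R = [1032 -475; -475 266]
K = P̄·Hᵀ·S⁻¹ = [298/2573 -6430/48887; -270/2573 253/2573; -1083/2573 -27004/48887]
x' = x̄ + K·y = [-2353/589, -118/31, -3829/589]
P' = (I − K·H)·P̄ = [248522/48887 10158/2573 336914/48887; 10158/2573 8393/2573 14768/2573; 336914/48887 14768/2573 531866/48887]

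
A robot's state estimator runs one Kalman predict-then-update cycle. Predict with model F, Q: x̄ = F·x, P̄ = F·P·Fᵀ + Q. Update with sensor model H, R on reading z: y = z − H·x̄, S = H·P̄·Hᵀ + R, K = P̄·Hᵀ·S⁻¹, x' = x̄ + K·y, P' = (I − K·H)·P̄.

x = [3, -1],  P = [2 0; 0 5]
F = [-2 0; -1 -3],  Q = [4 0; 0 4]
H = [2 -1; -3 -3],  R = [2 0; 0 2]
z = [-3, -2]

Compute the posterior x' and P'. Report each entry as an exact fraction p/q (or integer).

x̄ = F·x = [-6, 0]
P̄ = F·P·Fᵀ + Q = [12 4; 4 51]
y = z − H·x̄ = [9, -20]
S = H·P̄·Hᵀ + R = [85 69; 69 641]
K = P̄·Hᵀ·S⁻¹ = [4033/12431 -1365/12431; -8089/24862 -5529/24862]
x' = x̄ + K·y = [-10989/12431, 37779/24862]
P' = (I − K·H)·P̄ = [2992/12431 -2082/12431; -2082/12431 3925/12431]

x' = [-10989/12431, 37779/24862]
P' = [2992/12431 -2082/12431; -2082/12431 3925/12431]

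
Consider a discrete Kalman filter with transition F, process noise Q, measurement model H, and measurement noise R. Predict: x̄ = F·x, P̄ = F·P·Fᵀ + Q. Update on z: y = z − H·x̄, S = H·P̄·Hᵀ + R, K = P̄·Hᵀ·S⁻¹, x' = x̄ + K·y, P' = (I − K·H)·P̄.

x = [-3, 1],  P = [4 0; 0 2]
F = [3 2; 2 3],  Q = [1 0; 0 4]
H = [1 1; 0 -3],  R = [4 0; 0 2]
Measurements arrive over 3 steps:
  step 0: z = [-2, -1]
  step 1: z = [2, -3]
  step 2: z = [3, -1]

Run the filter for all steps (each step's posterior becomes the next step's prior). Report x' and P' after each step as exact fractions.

step 0: x' = [-1240/451, 482/1353], P' = [1341/451 -45/451; -45/451 283/1353]
step 1: x' = [300099/2707733, 2778855/2707733], P' = [7364842/2707733 -179366/2707733; -179366/2707733 551462/2707733]
step 2: x' = [172179468/115661627, 622029891/1272277897], P' = [311070023/115661627 -7499379/115661627; -7499379/115661627 259027433/1272277897]

step 0: x̄ = F·x = [-7, -3]
step 0: P̄ = F·P·Fᵀ + Q = [45 36; 36 38]
step 0: y = z − H·x̄ = [8, -10]
step 0: S = H·P̄·Hᵀ + R = [159 -222; -222 344]
step 0: K = P̄·Hᵀ·S⁻¹ = [324/451 135/902; 37/1353 -283/902]
step 0: x' = x̄ + K·y = [-1240/451, 482/1353]
step 0: P' = (I − K·H)·P̄ = [1341/451 -45/451; -45/451 283/1353]
step 1: x̄ = F·x = [-10196/1353, -1998/451]
step 1: P̄ = F·P·Fᵀ + Q = [37072/1353 8027/451; 8027/451 7477/451]
step 1: y = z − H·x̄ = [18896/1353, -7347/451]
step 1: S = H·P̄·Hᵀ + R = [113077/1353 -46512/451; -46512/451 68195/451]
step 1: K = P̄·Hᵀ·S⁻¹ = [1796369/2707733 269049/2707733; 93024/2707733 -827193/2707733]
step 1: x' = x̄ + K·y = [300099/2707733, 2778855/2707733]
step 1: P' = (I − K·H)·P̄ = [7364842/2707733 -179366/2707733; -179366/2707733 551462/2707733]
step 2: x̄ = F·x = [6458007/2707733, 8936763/2707733]
step 2: P̄ = F·P·Fᵀ + Q = [69044767/2707733 45166066/2707733; 45166066/2707733 43101066/2707733]
step 2: y = z − H·x̄ = [-7271571/2707733, 24102556/2707733]
step 2: S = H·P̄·Hᵀ + R = [213308897/2707733 -264801396/2707733; -264801396/2707733 393325060/2707733]
step 2: K = P̄·Hᵀ·S⁻¹ = [75892661/115661627 22498137/231323254; 44133566/1272277897 -777082299/2544555794]
step 2: x' = x̄ + K·y = [172179468/115661627, 622029891/1272277897]
step 2: P' = (I − K·H)·P̄ = [311070023/115661627 -7499379/115661627; -7499379/115661627 259027433/1272277897]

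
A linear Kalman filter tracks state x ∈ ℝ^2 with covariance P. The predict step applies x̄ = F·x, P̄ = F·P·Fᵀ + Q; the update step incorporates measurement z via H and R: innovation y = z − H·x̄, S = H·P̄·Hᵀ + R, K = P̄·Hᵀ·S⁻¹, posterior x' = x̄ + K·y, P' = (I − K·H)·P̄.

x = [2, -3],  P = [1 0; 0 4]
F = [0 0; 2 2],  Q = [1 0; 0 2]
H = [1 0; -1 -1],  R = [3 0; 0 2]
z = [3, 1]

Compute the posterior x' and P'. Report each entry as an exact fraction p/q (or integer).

x̄ = F·x = [0, -2]
P̄ = F·P·Fᵀ + Q = [1 0; 0 22]
y = z − H·x̄ = [3, -1]
S = H·P̄·Hᵀ + R = [4 -1; -1 25]
K = P̄·Hᵀ·S⁻¹ = [8/33 -1/33; -2/9 -8/9]
x' = x̄ + K·y = [25/33, -16/9]
P' = (I − K·H)·P̄ = [8/11 -2/3; -2/3 22/9]

x' = [25/33, -16/9]
P' = [8/11 -2/3; -2/3 22/9]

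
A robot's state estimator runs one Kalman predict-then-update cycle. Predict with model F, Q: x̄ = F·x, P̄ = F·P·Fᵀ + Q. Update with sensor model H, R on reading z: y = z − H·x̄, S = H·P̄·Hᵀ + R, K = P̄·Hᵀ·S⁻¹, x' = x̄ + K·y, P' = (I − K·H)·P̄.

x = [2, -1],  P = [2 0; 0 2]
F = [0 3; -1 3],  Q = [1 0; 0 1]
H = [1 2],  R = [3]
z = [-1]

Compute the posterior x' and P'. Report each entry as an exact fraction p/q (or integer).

x' = [63/89, -85/89]
P' = [357/178 -48/89; -48/89 69/89]

x̄ = F·x = [-3, -5]
P̄ = F·P·Fᵀ + Q = [19 18; 18 21]
y = z − H·x̄ = [12]
S = H·P̄·Hᵀ + R = [178]
K = P̄·Hᵀ·S⁻¹ = [55/178; 30/89]
x' = x̄ + K·y = [63/89, -85/89]
P' = (I − K·H)·P̄ = [357/178 -48/89; -48/89 69/89]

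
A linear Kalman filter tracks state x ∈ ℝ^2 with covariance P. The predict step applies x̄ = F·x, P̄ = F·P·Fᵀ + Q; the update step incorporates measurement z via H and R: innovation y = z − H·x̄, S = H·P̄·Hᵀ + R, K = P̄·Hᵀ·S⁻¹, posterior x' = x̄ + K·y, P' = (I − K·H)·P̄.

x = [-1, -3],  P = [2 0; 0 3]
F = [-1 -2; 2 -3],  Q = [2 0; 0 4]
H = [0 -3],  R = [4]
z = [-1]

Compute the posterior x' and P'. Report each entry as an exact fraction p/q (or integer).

x' = [329/71, 29/71]
P' = [3916/355 56/355; 56/355 156/355]

x̄ = F·x = [7, 7]
P̄ = F·P·Fᵀ + Q = [16 14; 14 39]
y = z − H·x̄ = [20]
S = H·P̄·Hᵀ + R = [355]
K = P̄·Hᵀ·S⁻¹ = [-42/355; -117/355]
x' = x̄ + K·y = [329/71, 29/71]
P' = (I − K·H)·P̄ = [3916/355 56/355; 56/355 156/355]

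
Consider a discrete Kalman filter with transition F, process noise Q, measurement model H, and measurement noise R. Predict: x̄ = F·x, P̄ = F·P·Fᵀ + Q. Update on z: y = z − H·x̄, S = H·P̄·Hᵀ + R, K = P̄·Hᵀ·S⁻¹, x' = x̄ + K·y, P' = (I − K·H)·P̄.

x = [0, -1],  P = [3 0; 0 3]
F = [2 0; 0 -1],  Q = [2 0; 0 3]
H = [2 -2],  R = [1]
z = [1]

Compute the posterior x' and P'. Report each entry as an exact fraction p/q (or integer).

x̄ = F·x = [0, 1]
P̄ = F·P·Fᵀ + Q = [14 0; 0 6]
y = z − H·x̄ = [3]
S = H·P̄·Hᵀ + R = [81]
K = P̄·Hᵀ·S⁻¹ = [28/81; -4/27]
x' = x̄ + K·y = [28/27, 5/9]
P' = (I − K·H)·P̄ = [350/81 112/27; 112/27 38/9]

x' = [28/27, 5/9]
P' = [350/81 112/27; 112/27 38/9]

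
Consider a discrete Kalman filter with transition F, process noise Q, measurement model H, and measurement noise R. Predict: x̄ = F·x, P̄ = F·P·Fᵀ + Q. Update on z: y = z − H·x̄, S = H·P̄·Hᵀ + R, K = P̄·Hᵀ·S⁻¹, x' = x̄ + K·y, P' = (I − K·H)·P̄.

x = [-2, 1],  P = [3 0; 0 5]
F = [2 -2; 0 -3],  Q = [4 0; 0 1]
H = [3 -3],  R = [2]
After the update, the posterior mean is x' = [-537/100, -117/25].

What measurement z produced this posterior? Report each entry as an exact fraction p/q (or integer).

z = [-2]

x̄ = F·x = [-6, -3]
P̄ = F·P·Fᵀ + Q = [36 30; 30 46]
S = H·P̄·Hᵀ + R = [200]
K = P̄·Hᵀ·S⁻¹ = [9/100; -6/25]
x' − x̄ = [63/100, -42/25] = K·y
y = (KᵀK)⁻¹·Kᵀ·(x' − x̄) = [7]
z = y + H·x̄ = [7] + [-9] = [-2]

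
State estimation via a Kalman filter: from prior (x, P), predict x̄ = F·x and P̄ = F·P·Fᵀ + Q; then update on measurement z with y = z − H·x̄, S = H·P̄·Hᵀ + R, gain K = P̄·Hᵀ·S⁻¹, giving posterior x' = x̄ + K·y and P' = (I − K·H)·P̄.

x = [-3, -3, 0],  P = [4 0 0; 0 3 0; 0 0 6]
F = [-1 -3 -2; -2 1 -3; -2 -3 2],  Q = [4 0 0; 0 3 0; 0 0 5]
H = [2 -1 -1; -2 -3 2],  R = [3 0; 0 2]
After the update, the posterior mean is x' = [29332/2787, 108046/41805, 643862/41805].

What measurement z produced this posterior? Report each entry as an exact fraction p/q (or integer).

x̄ = F·x = [12, 3, 15]
P̄ = F·P·Fᵀ + Q = [59 35 11; 35 76 -29; 11 -29 72]
S = H·P̄·Hᵀ + R = [145 -255; -255 1890]
K = P̄·Hᵀ·S⁻¹ = [377/929 -719/13935; -3154/13935 -9151/41805; 907/13935 998/8361]
x' − x̄ = [-4112/2787, -17369/41805, 16787/41805] = K·y
y = (KᵀK)⁻¹·Kᵀ·(x' − x̄) = [-3, 5]
z = y + H·x̄ = [-3, 5] + [6, -3] = [3, 2]

z = [3, 2]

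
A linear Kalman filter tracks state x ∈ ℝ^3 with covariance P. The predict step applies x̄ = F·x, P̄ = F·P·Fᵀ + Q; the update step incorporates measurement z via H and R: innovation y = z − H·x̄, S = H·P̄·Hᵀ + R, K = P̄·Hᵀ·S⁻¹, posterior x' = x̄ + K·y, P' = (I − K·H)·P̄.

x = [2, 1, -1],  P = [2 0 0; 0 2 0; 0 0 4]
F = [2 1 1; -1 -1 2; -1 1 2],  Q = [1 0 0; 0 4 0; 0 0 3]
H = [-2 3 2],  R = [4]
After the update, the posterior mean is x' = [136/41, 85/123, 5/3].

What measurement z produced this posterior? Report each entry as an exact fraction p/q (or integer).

z = [-1]

x̄ = F·x = [4, -5, -3]
P̄ = F·P·Fᵀ + Q = [15 2 6; 2 24 16; 6 16 23]
S = H·P̄·Hᵀ + R = [492]
K = P̄·Hᵀ·S⁻¹ = [-1/41; 25/123; 1/6]
x' − x̄ = [-28/41, 700/123, 14/3] = K·y
y = (KᵀK)⁻¹·Kᵀ·(x' − x̄) = [28]
z = y + H·x̄ = [28] + [-29] = [-1]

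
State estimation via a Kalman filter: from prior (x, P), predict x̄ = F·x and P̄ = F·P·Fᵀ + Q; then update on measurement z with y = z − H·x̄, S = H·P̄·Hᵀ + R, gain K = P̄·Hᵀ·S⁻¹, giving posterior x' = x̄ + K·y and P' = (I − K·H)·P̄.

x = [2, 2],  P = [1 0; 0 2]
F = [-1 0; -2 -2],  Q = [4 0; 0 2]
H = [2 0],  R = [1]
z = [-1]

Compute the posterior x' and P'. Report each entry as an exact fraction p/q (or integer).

x̄ = F·x = [-2, -8]
P̄ = F·P·Fᵀ + Q = [5 2; 2 14]
y = z − H·x̄ = [3]
S = H·P̄·Hᵀ + R = [21]
K = P̄·Hᵀ·S⁻¹ = [10/21; 4/21]
x' = x̄ + K·y = [-4/7, -52/7]
P' = (I − K·H)·P̄ = [5/21 2/21; 2/21 278/21]

x' = [-4/7, -52/7]
P' = [5/21 2/21; 2/21 278/21]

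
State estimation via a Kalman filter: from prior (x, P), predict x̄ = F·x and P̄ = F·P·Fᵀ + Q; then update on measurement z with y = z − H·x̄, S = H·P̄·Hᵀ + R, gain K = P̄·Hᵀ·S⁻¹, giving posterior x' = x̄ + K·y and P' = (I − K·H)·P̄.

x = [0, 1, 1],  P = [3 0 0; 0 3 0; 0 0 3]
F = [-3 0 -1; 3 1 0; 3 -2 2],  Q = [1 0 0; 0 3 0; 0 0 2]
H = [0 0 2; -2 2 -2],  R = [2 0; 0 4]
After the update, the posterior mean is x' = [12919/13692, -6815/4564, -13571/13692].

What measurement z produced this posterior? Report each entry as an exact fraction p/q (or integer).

z = [-2, -3]

x̄ = F·x = [-1, 1, 0]
P̄ = F·P·Fᵀ + Q = [31 -27 -33; -27 33 21; -33 21 53]
S = H·P̄·Hᵀ + R = [214 4; 4 256]
K = P̄·Hᵀ·S⁻¹ = [-2087/6846 -2609/13692; 435/2282 1377/4564; 3391/6846 1/13692]
x' − x̄ = [26611/13692, -11379/4564, -13571/13692] = K·y
y = (KᵀK)⁻¹·Kᵀ·(x' − x̄) = [-2, -7]
z = y + H·x̄ = [-2, -7] + [0, 4] = [-2, -3]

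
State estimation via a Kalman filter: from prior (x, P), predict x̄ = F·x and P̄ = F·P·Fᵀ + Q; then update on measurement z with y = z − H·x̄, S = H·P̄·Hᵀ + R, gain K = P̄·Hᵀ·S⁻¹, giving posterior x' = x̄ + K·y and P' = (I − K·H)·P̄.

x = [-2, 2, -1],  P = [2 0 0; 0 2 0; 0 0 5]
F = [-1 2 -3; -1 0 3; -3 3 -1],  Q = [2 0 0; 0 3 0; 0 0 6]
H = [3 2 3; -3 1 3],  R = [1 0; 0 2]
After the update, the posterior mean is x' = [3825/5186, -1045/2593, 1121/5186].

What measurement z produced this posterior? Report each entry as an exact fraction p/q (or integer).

x̄ = F·x = [9, -1, 13]
P̄ = F·P·Fᵀ + Q = [57 -43 33; -43 50 -9; 33 -9 47]
S = H·P̄·Hᵀ + R = [1107 58; 58 598]
K = P̄·Hᵀ·S⁻¹ = [58351/329311 -137977/658622; -21152/329311 85756/329311; 65421/329311 23655/658622]
x' − x̄ = [-42849/5186, 1548/2593, -66297/5186] = K·y
y = (KᵀK)⁻¹·Kᵀ·(x' − x̄) = [-62, -13]
z = y + H·x̄ = [-62, -13] + [64, 11] = [2, -2]

z = [2, -2]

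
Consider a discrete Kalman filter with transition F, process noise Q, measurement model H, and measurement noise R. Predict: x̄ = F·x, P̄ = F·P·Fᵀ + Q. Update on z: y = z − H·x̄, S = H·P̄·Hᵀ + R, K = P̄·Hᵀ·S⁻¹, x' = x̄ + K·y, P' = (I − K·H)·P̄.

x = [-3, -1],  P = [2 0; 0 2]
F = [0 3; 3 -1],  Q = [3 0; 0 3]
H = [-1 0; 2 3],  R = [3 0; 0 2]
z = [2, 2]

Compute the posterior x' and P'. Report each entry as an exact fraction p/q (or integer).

x' = [-2605/1576, 1311/788]
P' = [4065/1576 -1347/788; -1347/788 533/394]

x̄ = F·x = [-3, -8]
P̄ = F·P·Fᵀ + Q = [21 -6; -6 23]
y = z − H·x̄ = [-1, 32]
S = H·P̄·Hᵀ + R = [24 -24; -24 221]
K = P̄·Hᵀ·S⁻¹ = [-1355/1576 3/197; 449/788 63/197]
x' = x̄ + K·y = [-2605/1576, 1311/788]
P' = (I − K·H)·P̄ = [4065/1576 -1347/788; -1347/788 533/394]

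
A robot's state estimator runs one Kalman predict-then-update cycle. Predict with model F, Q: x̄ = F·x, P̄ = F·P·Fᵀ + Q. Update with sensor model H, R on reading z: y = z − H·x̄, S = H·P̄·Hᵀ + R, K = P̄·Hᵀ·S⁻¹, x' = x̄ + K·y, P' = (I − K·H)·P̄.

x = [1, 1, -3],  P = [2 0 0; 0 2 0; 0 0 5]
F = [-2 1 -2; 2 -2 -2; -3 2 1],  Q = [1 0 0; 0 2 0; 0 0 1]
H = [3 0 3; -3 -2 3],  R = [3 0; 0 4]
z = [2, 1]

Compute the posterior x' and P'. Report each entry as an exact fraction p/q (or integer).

x̄ = F·x = [5, 6, -4]
P̄ = F·P·Fᵀ + Q = [31 8 6; 8 38 -30; 6 -30 32]
y = z − H·x̄ = [-1, 40]
S = H·P̄·Hᵀ + R = [678 141; 141 1071]
K = P̄·Hᵀ·S⁻¹ = [43904/235419 -25783/235419; -14632/235419 -39838/235419; 11404/78473 8610/78473]
x' = x̄ + K·y = [33957/78473, -55458/78473, 19104/78473]
P' = (I − K·H)·P̄ = [78392/235419 -117754/235419 -11496/78473; -117754/235419 410990/235419 34374/78473; -11496/78473 34374/78473 22900/78473]

x' = [33957/78473, -55458/78473, 19104/78473]
P' = [78392/235419 -117754/235419 -11496/78473; -117754/235419 410990/235419 34374/78473; -11496/78473 34374/78473 22900/78473]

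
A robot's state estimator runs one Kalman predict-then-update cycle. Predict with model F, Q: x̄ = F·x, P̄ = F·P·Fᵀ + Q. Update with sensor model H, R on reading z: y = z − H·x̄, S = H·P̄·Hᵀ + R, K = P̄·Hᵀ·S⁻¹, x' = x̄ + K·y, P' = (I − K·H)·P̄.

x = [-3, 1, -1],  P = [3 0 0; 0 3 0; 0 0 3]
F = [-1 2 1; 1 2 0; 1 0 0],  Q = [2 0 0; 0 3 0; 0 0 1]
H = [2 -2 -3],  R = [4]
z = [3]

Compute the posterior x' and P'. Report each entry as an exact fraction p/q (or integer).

x' = [17/12, 5/4, -1]
P' = [2879/192 855/64 7/8; 855/64 909/64 -3/8; 7/8 -3/8 1]

x̄ = F·x = [4, -1, -3]
P̄ = F·P·Fᵀ + Q = [20 9 -3; 9 18 3; -3 3 4]
y = z − H·x̄ = [-16]
S = H·P̄·Hᵀ + R = [192]
K = P̄·Hᵀ·S⁻¹ = [31/192; -9/64; -1/8]
x' = x̄ + K·y = [17/12, 5/4, -1]
P' = (I − K·H)·P̄ = [2879/192 855/64 7/8; 855/64 909/64 -3/8; 7/8 -3/8 1]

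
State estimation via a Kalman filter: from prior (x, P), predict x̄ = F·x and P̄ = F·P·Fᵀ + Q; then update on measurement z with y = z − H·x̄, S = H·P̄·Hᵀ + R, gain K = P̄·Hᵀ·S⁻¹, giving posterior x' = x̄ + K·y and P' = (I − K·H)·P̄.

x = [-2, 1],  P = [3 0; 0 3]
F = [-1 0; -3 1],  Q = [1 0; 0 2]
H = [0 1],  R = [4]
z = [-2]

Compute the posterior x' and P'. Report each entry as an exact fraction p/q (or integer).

x' = [-1/4, -1]
P' = [7/4 1; 1 32/9]

x̄ = F·x = [2, 7]
P̄ = F·P·Fᵀ + Q = [4 9; 9 32]
y = z − H·x̄ = [-9]
S = H·P̄·Hᵀ + R = [36]
K = P̄·Hᵀ·S⁻¹ = [1/4; 8/9]
x' = x̄ + K·y = [-1/4, -1]
P' = (I − K·H)·P̄ = [7/4 1; 1 32/9]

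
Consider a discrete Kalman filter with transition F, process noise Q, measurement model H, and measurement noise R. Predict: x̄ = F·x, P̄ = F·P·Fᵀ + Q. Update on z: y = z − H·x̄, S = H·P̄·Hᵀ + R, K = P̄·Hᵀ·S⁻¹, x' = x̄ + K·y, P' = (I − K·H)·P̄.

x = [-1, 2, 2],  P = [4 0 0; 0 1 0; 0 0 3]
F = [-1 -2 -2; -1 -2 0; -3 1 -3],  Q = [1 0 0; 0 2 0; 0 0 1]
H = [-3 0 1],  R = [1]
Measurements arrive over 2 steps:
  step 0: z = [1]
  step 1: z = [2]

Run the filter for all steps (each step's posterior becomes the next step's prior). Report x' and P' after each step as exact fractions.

step 0: x̄ = F·x = [-7, -3, -1]
step 0: P̄ = F·P·Fᵀ + Q = [21 8 28; 8 10 10; 28 10 65]
step 0: y = z − H·x̄ = [-19]
step 0: S = H·P̄·Hᵀ + R = [87]
step 0: K = P̄·Hᵀ·S⁻¹ = [-35/87; -14/87; -19/87]
step 0: x' = x̄ + K·y = [56/87, 5/87, 274/87]
step 0: P' = (I − K·H)·P̄ = [602/87 206/87 1771/87; 206/87 674/87 604/87; 1771/87 604/87 5294/87]
step 1: x̄ = F·x = [-614/87, -22/29, -985/87]
step 1: P̄ = F·P·Fᵀ + Q = [37301/87 3360/29 51607/87; 3360/29 1432/29 3475/29; 51607/87 3475/29 80843/87]
step 1: y = z − H·x̄ = [-683/87]
step 1: S = H·P̄·Hᵀ + R = [106997/87]
step 1: K = P̄·Hᵀ·S⁻¹ = [-60296/106997; -19815/106997; -73978/106997]
step 1: x' = x̄ + K·y = [-281770/106997, 74389/106997, -630633/106997]
step 1: P' = (I − K·H)·P̄ = [4086063/106997 -1336040/106997 12197893/106997; -1336040/106997 770401/106997 -4027935/106997; 12197893/106997 -4027935/106997 36519701/106997]

step 0: x' = [56/87, 5/87, 274/87], P' = [602/87 206/87 1771/87; 206/87 674/87 604/87; 1771/87 604/87 5294/87]
step 1: x' = [-281770/106997, 74389/106997, -630633/106997], P' = [4086063/106997 -1336040/106997 12197893/106997; -1336040/106997 770401/106997 -4027935/106997; 12197893/106997 -4027935/106997 36519701/106997]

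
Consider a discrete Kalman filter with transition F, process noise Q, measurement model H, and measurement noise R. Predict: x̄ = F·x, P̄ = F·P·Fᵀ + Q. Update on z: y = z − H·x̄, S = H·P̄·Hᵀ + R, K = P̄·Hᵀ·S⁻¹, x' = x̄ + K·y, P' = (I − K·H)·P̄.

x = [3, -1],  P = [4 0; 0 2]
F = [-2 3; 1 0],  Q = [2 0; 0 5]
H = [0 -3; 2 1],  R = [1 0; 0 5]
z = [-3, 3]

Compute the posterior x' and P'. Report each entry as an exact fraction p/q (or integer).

x' = [717/1099, 159/157]
P' = [12140/9891 -80/1413; -80/1413 155/1413]

x̄ = F·x = [-9, 3]
P̄ = F·P·Fᵀ + Q = [36 -8; -8 9]
y = z − H·x̄ = [6, 18]
S = H·P̄·Hᵀ + R = [82 21; 21 126]
K = P̄·Hᵀ·S⁻¹ = [80/471 4744/9891; -155/471 -1/1413]
x' = x̄ + K·y = [717/1099, 159/157]
P' = (I − K·H)·P̄ = [12140/9891 -80/1413; -80/1413 155/1413]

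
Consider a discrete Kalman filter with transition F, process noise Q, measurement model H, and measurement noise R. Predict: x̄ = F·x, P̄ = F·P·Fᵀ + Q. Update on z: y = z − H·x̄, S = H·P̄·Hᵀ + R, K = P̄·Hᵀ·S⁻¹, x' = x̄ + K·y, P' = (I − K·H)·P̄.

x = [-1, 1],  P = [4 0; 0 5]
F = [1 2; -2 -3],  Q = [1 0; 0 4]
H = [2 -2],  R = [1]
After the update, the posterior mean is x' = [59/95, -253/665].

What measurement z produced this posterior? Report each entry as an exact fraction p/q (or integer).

x̄ = F·x = [1, -1]
P̄ = F·P·Fᵀ + Q = [25 -38; -38 65]
S = H·P̄·Hᵀ + R = [665]
K = P̄·Hᵀ·S⁻¹ = [18/95; -206/665]
x' − x̄ = [-36/95, 412/665] = K·y
y = (KᵀK)⁻¹·Kᵀ·(x' − x̄) = [-2]
z = y + H·x̄ = [-2] + [4] = [2]

z = [2]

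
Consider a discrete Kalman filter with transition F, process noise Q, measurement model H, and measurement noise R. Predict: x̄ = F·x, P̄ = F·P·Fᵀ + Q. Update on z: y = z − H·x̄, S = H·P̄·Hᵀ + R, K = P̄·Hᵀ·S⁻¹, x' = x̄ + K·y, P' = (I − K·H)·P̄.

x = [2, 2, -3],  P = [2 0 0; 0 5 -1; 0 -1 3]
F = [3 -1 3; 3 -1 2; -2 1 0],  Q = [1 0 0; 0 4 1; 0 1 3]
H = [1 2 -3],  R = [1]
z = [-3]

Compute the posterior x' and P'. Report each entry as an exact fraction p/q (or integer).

x̄ = F·x = [-5, -2, -2]
P̄ = F·P·Fᵀ + Q = [57 46 -20; 46 43 -18; -20 -18 16]
y = z − H·x̄ = [0]
S = H·P̄·Hᵀ + R = [894]
K = P̄·Hᵀ·S⁻¹ = [209/894; 31/149; -52/447]
x' = x̄ + K·y = [-5, -2, -2]
P' = (I − K·H)·P̄ = [7277/894 375/149 1928/447; 375/149 641/149 542/149; 1928/447 542/149 1744/447]

x' = [-5, -2, -2]
P' = [7277/894 375/149 1928/447; 375/149 641/149 542/149; 1928/447 542/149 1744/447]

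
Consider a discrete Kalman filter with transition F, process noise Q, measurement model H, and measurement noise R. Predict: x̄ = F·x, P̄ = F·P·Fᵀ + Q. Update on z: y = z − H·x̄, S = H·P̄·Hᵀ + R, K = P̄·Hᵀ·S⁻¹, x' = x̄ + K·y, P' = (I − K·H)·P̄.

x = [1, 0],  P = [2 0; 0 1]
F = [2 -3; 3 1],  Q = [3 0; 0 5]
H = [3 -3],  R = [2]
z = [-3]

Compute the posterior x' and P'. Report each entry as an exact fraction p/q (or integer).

x' = [2, 3]
P' = [3631/236 3609/236; 3609/236 3639/236]

x̄ = F·x = [2, 3]
P̄ = F·P·Fᵀ + Q = [20 9; 9 24]
y = z − H·x̄ = [0]
S = H·P̄·Hᵀ + R = [236]
K = P̄·Hᵀ·S⁻¹ = [33/236; -45/236]
x' = x̄ + K·y = [2, 3]
P' = (I − K·H)·P̄ = [3631/236 3609/236; 3609/236 3639/236]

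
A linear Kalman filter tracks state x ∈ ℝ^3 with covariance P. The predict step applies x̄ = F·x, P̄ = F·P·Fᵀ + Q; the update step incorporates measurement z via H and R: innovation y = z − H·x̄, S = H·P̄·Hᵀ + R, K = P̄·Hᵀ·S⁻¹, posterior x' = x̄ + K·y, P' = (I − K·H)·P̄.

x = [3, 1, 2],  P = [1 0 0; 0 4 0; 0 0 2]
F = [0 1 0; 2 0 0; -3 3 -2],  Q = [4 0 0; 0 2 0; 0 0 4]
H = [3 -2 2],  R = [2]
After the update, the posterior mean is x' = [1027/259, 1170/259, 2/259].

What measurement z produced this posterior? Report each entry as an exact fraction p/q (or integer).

x̄ = F·x = [1, 6, -10]
P̄ = F·P·Fᵀ + Q = [8 0 12; 0 6 -6; 12 -6 57]
S = H·P̄·Hᵀ + R = [518]
K = P̄·Hᵀ·S⁻¹ = [24/259; -12/259; 81/259]
x' − x̄ = [768/259, -384/259, 2592/259] = K·y
y = (KᵀK)⁻¹·Kᵀ·(x' − x̄) = [32]
z = y + H·x̄ = [32] + [-29] = [3]

z = [3]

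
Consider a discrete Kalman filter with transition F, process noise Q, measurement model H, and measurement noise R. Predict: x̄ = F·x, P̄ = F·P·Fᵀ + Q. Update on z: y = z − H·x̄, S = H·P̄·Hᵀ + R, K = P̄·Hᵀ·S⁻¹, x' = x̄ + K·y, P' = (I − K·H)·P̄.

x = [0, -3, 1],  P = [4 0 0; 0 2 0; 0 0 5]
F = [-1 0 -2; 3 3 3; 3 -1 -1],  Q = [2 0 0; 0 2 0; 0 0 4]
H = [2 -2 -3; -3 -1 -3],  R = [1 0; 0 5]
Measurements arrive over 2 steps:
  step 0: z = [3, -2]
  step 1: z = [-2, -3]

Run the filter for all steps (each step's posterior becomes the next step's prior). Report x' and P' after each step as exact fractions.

step 0: x' = [-35867/64678, -992443/129356, 484717/129356], P' = [21761/32339 155687/64678 -77881/64678; 155687/64678 1705443/129356 -917485/129356; -77881/64678 -917485/129356 510107/129356]
step 1: x' = [-1088213213/1403629921, -5931831593/1403629921, 4197847225/1403629921], P' = [1008362700/1403629921 3075401946/1403629921 -1455653062/1403629921; 3075401946/1403629921 13709731274/1403629921 -7025034584/1403629921; -1455653062/1403629921 -7025034584/1403629921 3772724000/1403629921]

step 0: x̄ = F·x = [-2, -6, 2]
step 0: P̄ = F·P·Fᵀ + Q = [26 -42 -2; -42 101 15; -2 15 47]
step 0: y = z − H·x̄ = [1, -8]
step 0: S = H·P̄·Hᵀ + R = [1472 430; 430 565]
step 0: K = P̄·Hᵀ·S⁻¹ = [9313/64678 -5261/32339; -35683/129356 11289/64678; -6875/129356 -14555/64678]
step 0: x' = x̄ + K·y = [-35867/64678, -992443/129356, 484717/129356]
step 0: P' = (I − K·H)·P̄ = [21761/32339 155687/64678 -77881/64678; 155687/64678 1705443/129356 -917485/129356; -77881/64678 -917485/129356 510107/129356]
step 1: x̄ = F·x = [-224425/32339, -434595/32339, 73131/32339]
step 1: P̄ = F·P·Fᵀ + Q = [440784/32339 662718/32339 3574/32339; 662718/32339 1817086/32339 143832/32339; 3574/32339 143832/32339 186932/32339]
step 1: y = z − H·x̄ = [-265625/32339, -985494/32339]
step 1: S = H·P̄·Hᵀ + R = [7127559/32339 6627938/32339; 6627938/32339 12531857/32339]
step 1: K = P̄·Hᵀ·S⁻¹ = [232880694/1403629921 -346706172/1403629921; -193554904/1403629921 -372166672/1403629921; -179408956/1403629921 14764354/1403629921]
step 1: x' = x̄ + K·y = [-1088213213/1403629921, -5931831593/1403629921, 4197847225/1403629921]
step 1: P' = (I − K·H)·P̄ = [1008362700/1403629921 3075401946/1403629921 -1455653062/1403629921; 3075401946/1403629921 13709731274/1403629921 -7025034584/1403629921; -1455653062/1403629921 -7025034584/1403629921 3772724000/1403629921]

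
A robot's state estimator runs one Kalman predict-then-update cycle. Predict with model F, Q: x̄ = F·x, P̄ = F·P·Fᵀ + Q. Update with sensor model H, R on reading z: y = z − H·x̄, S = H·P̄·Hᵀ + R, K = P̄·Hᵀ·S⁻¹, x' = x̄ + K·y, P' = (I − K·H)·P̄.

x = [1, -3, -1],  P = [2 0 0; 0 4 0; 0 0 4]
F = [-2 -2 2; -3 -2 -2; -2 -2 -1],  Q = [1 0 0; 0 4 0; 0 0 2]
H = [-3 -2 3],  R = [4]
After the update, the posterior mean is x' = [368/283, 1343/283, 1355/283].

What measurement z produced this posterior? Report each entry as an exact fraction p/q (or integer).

z = [1]

x̄ = F·x = [2, 5, 5]
P̄ = F·P·Fᵀ + Q = [41 12 16; 12 54 36; 16 36 30]
S = H·P̄·Hᵀ + R = [283]
K = P̄·Hᵀ·S⁻¹ = [-99/283; -36/283; -30/283]
x' − x̄ = [-198/283, -72/283, -60/283] = K·y
y = (KᵀK)⁻¹·Kᵀ·(x' − x̄) = [2]
z = y + H·x̄ = [2] + [-1] = [1]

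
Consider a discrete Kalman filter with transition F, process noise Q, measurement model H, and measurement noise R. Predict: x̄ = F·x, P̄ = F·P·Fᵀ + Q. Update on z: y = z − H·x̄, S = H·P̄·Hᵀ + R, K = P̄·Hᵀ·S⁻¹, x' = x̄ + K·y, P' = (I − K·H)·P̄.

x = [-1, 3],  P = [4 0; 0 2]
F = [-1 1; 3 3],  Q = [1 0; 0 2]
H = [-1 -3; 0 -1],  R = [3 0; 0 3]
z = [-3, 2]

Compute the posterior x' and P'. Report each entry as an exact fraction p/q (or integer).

x' = [10383/1958, -839/979]
P' = [10743/1958 -1629/979; -1629/979 786/979]

x̄ = F·x = [4, 6]
P̄ = F·P·Fᵀ + Q = [7 -6; -6 56]
y = z − H·x̄ = [19, 8]
S = H·P̄·Hᵀ + R = [478 162; 162 59]
K = P̄·Hᵀ·S⁻¹ = [-323/1958 543/979; -243/979 -262/979]
x' = x̄ + K·y = [10383/1958, -839/979]
P' = (I − K·H)·P̄ = [10743/1958 -1629/979; -1629/979 786/979]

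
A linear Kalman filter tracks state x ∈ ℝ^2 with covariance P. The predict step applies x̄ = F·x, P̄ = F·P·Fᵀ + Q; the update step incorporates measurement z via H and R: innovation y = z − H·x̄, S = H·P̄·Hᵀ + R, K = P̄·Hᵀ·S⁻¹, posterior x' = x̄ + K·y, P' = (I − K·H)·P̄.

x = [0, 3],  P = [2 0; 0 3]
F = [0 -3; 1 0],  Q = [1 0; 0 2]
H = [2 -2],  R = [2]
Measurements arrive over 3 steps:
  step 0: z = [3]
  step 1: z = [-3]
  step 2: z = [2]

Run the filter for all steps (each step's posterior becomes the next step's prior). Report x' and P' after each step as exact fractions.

step 0: x' = [3/65, -84/65], P' = [252/65 224/65; 224/65 228/65]
step 1: x' = [315/7751, 11595/7751], P' = [13105/7751 10316/7751; 10316/7751 11370/7751]
step 2: x' = [-39401/58417, -641875/408919], P' = [96501/58417 76354/58417; 76354/58417 594033/408919]

step 0: x̄ = F·x = [-9, 0]
step 0: P̄ = F·P·Fᵀ + Q = [28 0; 0 4]
step 0: y = z − H·x̄ = [21]
step 0: S = H·P̄·Hᵀ + R = [130]
step 0: K = P̄·Hᵀ·S⁻¹ = [28/65; -4/65]
step 0: x' = x̄ + K·y = [3/65, -84/65]
step 0: P' = (I − K·H)·P̄ = [252/65 224/65; 224/65 228/65]
step 1: x̄ = F·x = [252/65, 3/65]
step 1: P̄ = F·P·Fᵀ + Q = [2117/65 -672/65; -672/65 382/65]
step 1: y = z − H·x̄ = [-693/65]
step 1: S = H·P̄·Hᵀ + R = [15502/65]
step 1: K = P̄·Hᵀ·S⁻¹ = [2789/7751; -1054/7751]
step 1: x' = x̄ + K·y = [315/7751, 11595/7751]
step 1: P' = (I − K·H)·P̄ = [13105/7751 10316/7751; 10316/7751 11370/7751]
step 2: x̄ = F·x = [-34785/7751, 315/7751]
step 2: P̄ = F·P·Fᵀ + Q = [110081/7751 -30948/7751; -30948/7751 28607/7751]
step 2: y = z − H·x̄ = [85702/7751]
step 2: S = H·P̄·Hᵀ + R = [817838/7751]
step 2: K = P̄·Hᵀ·S⁻¹ = [20147/58417; -59555/408919]
step 2: x' = x̄ + K·y = [-39401/58417, -641875/408919]
step 2: P' = (I − K·H)·P̄ = [96501/58417 76354/58417; 76354/58417 594033/408919]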